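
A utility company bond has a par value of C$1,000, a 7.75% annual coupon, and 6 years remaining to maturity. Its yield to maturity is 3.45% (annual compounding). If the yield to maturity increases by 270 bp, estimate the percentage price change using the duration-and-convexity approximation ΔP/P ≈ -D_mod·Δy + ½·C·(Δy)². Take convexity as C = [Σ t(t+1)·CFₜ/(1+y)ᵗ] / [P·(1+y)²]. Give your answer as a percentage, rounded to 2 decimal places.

With y = 0.0345:
  t   CF        PV=CF/(1+0.0345)^t    t·PV        t(t+1)·PV
  1        77.50        74.9154        74.9154         149.8308
  2        77.50        72.4170       144.8341         434.5022
  3        77.50        70.0020       210.0059         840.0236
  4        77.50        67.6674       270.6697       1,353.3487
  5        77.50        65.4108       327.0538       1,962.3229
  6     1,077.50       879.0920     5,274.5518      36,921.8624
  Σ                  1,229.5046     6,302.0307      41,661.8906
P = 1,229.5046; D_Mac = 5.12567 yrs; D_mod = 4.95473 yrs; C = 31.66269.
Duration effect: -4.95473 × (+0.027) = -0.133778
Convexity effect: 0.5 × 31.66269 × (0.027)² = +0.0115411
ΔP/P ≈ -0.133778 + 0.0115411 = -0.122237 = -12.2237%.

-12.22%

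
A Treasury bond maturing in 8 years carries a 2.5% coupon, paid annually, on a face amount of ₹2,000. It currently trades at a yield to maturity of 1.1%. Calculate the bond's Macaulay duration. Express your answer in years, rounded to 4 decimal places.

Periodic yield y = 0.011. Discount each cash flow and weight by its year:
  t   CF        PV=CF/(1+0.011)^t    t·PV
  1        50.00        49.4560        49.4560
  2        50.00        48.9179        97.8358
  3        50.00        48.3856       145.1569
  4        50.00        47.8592       191.4368
  5        50.00        47.3385       236.6924
  6        50.00        46.8234       280.9405
  7        50.00        46.3140       324.1977
  8     2,050.00     1,878.2120    15,025.6962
  Σ                  2,213.3066    16,351.4122
Price P = Σ PV = 2,213.3066.
Macaulay duration = Σ(t·PV) / P = 16,351.4122 / 2,213.3066 = 7.38778 years.

7.3878 years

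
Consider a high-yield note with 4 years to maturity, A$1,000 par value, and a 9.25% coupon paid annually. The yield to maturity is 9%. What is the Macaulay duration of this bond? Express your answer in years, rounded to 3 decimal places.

3.522 years

Periodic yield y = 0.09. Discount each cash flow and weight by its year:
  t   CF        PV=CF/(1+0.09)^t    t·PV
  1        92.50        84.8624        84.8624
  2        92.50        77.8554       155.7108
  3        92.50        71.4270       214.2809
  4     1,092.50       773.9545     3,095.8182
  Σ                  1,008.0993     3,550.6723
Price P = Σ PV = 1,008.0993.
Macaulay duration = Σ(t·PV) / P = 3,550.6723 / 1,008.0993 = 3.52215 years.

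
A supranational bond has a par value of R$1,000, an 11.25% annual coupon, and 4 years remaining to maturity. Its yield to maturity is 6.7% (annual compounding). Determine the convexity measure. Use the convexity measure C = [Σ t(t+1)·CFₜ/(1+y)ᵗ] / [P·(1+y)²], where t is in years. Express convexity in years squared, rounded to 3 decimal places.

14.509

With y = 0.067:
  t   CF        PV=CF/(1+0.067)^t    t·PV        t(t+1)·PV
  1       112.50       105.4358       105.4358         210.8716
  2       112.50        98.8152       197.6304         592.8911
  3       112.50        92.6103       277.8309       1,111.3235
  4     1,112.50       858.3064     3,433.2255      17,166.1276
  Σ                  1,155.1677     4,014.1226      19,081.2139
P = 1,155.1677.
Convexity = Σ t(t+1)·PV / [P·(1+y)²] = 19,081.2139 / (1,155.1677 × 1.138489) = 14.50882.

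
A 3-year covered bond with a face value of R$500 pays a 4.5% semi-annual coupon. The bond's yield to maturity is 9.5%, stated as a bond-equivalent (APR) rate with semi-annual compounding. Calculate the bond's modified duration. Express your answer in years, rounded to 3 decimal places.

Periodic yield y = 0.0475. First find Macaulay duration:
  t   CF        PV=CF/(1+0.0475)^t    t·PV
  1        11.25        10.7399        10.7399
  2        11.25        10.2528        20.5057
  3        11.25         9.7879        29.3638
  4        11.25         9.3441        37.3763
  5        11.25         8.9204        44.6018
  6       511.25       386.9984     2,321.9902
  Σ                    436.0434     2,464.5776
P = 436.0434; Macaulay duration = 2,464.5776 / 436.0434 = 5.65214 half-year periods = 2.82607 years.
Modified duration = D_Mac / (1 + y) = 2.82607 / 1.0475 = 2.69792 years.

2.698 years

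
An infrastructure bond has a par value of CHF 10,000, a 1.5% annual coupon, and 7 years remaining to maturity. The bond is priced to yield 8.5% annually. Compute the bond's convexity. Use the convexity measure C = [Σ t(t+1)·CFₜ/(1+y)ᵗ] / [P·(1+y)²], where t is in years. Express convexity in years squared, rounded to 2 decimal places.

44.02

With y = 0.085:
  t   CF        PV=CF/(1+0.085)^t    t·PV        t(t+1)·PV
  1       150.00       138.2488       138.2488         276.4977
  2       150.00       127.4183       254.8366         764.5098
  3       150.00       117.4362       352.3086       1,409.2346
  4       150.00       108.2361       432.9446       2,164.7229
  5       150.00        99.7568       498.7841       2,992.7044
  6       150.00        91.9418       551.6506       3,861.5541
  7    10,150.00     5,734.0025    40,138.0172     321,104.1378
  Σ                  6,417.0405    42,366.7905     332,573.3611
P = 6,417.0405.
Convexity = Σ t(t+1)·PV / [P·(1+y)²] = 332,573.3611 / (6,417.0405 × 1.177225) = 44.02438.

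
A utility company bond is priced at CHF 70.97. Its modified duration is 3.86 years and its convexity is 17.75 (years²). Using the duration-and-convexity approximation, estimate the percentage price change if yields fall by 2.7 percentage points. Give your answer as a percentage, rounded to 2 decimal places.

+11.07%

Duration effect: -D_mod·Δy = -3.86 × (-0.027) = +0.104220
Convexity effect: ½·C·(Δy)² = 0.5 × 17.75 × (-0.027)² = +0.006469875
ΔP/P ≈ +0.104220 + 0.006469875 = +0.110689875
= +11.0689875%.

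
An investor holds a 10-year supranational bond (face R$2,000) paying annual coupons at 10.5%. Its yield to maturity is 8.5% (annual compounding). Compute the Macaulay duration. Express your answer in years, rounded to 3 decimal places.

6.854 years

Periodic yield y = 0.085. Discount each cash flow and weight by its year:
  t   CF        PV=CF/(1+0.085)^t    t·PV
  1       210.00       193.5484       193.5484
  2       210.00       178.3856       356.7712
  3       210.00       164.4107       493.2321
  4       210.00       151.5306       606.1224
  5       210.00       139.6595       698.2977
  6       210.00       128.7185       772.3108
  7       210.00       118.6345       830.4417
  8       210.00       109.3406       874.7247
  9       210.00       100.7747       906.9726
  10    2,210.00       977.4508     9,774.5077
  Σ                  2,262.4539    15,506.9293
Price P = Σ PV = 2,262.4539.
Macaulay duration = Σ(t·PV) / P = 15,506.9293 / 2,262.4539 = 6.85403 years.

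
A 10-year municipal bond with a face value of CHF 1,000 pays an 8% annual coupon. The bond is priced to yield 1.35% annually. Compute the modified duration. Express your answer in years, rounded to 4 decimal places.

Periodic yield y = 0.0135. First find Macaulay duration:
  t   CF        PV=CF/(1+0.0135)^t    t·PV
  1        80.00        78.9344        78.9344
  2        80.00        77.8830       155.7659
  3        80.00        76.8456       230.5367
  4        80.00        75.8220       303.2878
  5        80.00        74.8120       374.0600
  6        80.00        73.8155       442.8929
  7        80.00        72.8322       509.8257
  8        80.00        71.8621       574.8969
  9        80.00        70.9049       638.1440
  10    1,080.00       944.4658     9,444.6578
  Σ                  1,618.1774    12,753.0021
P = 1,618.1774; Macaulay duration = 12,753.0021 / 1,618.1774 = 7.88109 years.
Modified duration = D_Mac / (1 + y) = 7.88109 / 1.0135 = 7.77611 years.

7.7761 years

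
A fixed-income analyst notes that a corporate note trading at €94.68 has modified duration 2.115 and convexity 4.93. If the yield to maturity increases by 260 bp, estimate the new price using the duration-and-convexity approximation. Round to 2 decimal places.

€89.63

Duration effect: -D_mod·Δy = -2.115 × (+0.026) = -0.054990
Convexity effect: ½·C·(Δy)² = 0.5 × 4.93 × (0.026)² = +0.00166634
ΔP/P ≈ -0.054990 + 0.00166634 = -0.05332366
New price ≈ 94.68 × (1 - 0.05332366) = 89.6313158712.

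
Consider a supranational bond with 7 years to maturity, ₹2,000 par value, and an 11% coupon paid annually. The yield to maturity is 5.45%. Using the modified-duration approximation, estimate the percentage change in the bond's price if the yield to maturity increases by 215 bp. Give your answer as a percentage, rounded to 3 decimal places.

Periodic yield y = 0.0545. Modified duration first:
  t   CF        PV=CF/(1+0.0545)^t    t·PV
  1       220.00       208.6297       208.6297
  2       220.00       197.8470       395.6940
  3       220.00       187.6216       562.8649
  4       220.00       177.9247       711.6990
  5       220.00       168.7290       843.6451
  6       220.00       160.0085       960.0513
  7     2,220.00     1,531.1822    10,718.2757
  Σ                  2,631.9429    14,400.8597
P = 2,631.9429; D_Mac = 5.47157 yrs; D_mod = 5.47157/(1+0.0545) = 5.18878 yrs.
ΔP/P ≈ -D_mod · Δy = -5.18878 × (+0.0215) = -0.111559 = -11.1559%.

-11.156%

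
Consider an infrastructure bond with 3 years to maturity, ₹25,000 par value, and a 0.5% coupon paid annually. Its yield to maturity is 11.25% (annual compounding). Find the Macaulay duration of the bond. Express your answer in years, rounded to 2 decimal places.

2.98 years

Periodic yield y = 0.1125. Discount each cash flow and weight by its year:
  t   CF        PV=CF/(1+0.1125)^t    t·PV
  1       125.00       112.3596       112.3596
  2       125.00       100.9973       201.9947
  3    25,125.00    18,247.6109    54,742.8327
  Σ                 18,460.9678    55,057.1869
Price P = Σ PV = 18,460.9678.
Macaulay duration = Σ(t·PV) / P = 55,057.1869 / 18,460.9678 = 2.98236 years.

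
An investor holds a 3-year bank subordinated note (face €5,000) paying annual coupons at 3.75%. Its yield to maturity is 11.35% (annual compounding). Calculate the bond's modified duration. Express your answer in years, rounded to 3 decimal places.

2.587 years

Periodic yield y = 0.1135. First find Macaulay duration:
  t   CF        PV=CF/(1+0.1135)^t    t·PV
  1       187.50       168.3880       168.3880
  2       187.50       151.2240       302.4481
  3     5,187.50     3,757.4001    11,272.2004
  Σ                  4,077.0121    11,743.0364
P = 4,077.0121; Macaulay duration = 11,743.0364 / 4,077.0121 = 2.88030 years.
Modified duration = D_Mac / (1 + y) = 2.88030 / 1.1135 = 2.58671 years.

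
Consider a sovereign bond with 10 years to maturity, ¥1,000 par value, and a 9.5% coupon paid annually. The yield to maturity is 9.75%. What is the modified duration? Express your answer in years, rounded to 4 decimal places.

Periodic yield y = 0.0975. First find Macaulay duration:
  t   CF        PV=CF/(1+0.0975)^t    t·PV
  1        95.00        86.5604        86.5604
  2        95.00        78.8705       157.7410
  3        95.00        71.8638       215.5913
  4        95.00        65.4795       261.9181
  5        95.00        59.6624       298.3122
  6        95.00        54.3621       326.1728
  7        95.00        49.5327       346.7288
  8        95.00        45.1323       361.0583
  9        95.00        41.1228       370.1053
  10    1,095.00       431.8857     4,318.8571
  Σ                    984.4722     6,743.0452
P = 984.4722; Macaulay duration = 6,743.0452 / 984.4722 = 6.84940 years.
Modified duration = D_Mac / (1 + y) = 6.84940 / 1.0975 = 6.24091 years.

6.2409 years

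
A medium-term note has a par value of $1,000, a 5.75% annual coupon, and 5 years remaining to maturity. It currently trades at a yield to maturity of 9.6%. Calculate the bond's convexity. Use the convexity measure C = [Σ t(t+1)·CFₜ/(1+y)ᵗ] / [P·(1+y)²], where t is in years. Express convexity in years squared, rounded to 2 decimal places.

21.26

With y = 0.096:
  t   CF        PV=CF/(1+0.096)^t    t·PV        t(t+1)·PV
  1        57.50        52.4635        52.4635         104.9270
  2        57.50        47.8682        95.7363         287.2090
  3        57.50        43.6753       131.0260         524.1039
  4        57.50        39.8498       159.3990         796.9950
  5     1,057.50       668.6943     3,343.4714      20,060.8283
  Σ                    852.5510     3,782.0962      21,774.0632
P = 852.5510.
Convexity = Σ t(t+1)·PV / [P·(1+y)²] = 21,774.0632 / (852.5510 × 1.201216) = 21.26170.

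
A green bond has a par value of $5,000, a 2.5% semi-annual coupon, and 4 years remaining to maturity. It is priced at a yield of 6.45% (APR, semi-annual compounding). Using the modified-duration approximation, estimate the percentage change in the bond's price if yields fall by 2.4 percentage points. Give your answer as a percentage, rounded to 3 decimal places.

Periodic yield y = 0.03225. Modified duration first:
  t   CF        PV=CF/(1+0.03225)^t    t·PV
  1        62.50        60.5473        60.5473
  2        62.50        58.6557       117.3114
  3        62.50        56.8232       170.4695
  4        62.50        55.0479       220.1914
  5        62.50        53.3280       266.6402
  6        62.50        51.6619       309.9716
  7        62.50        50.0479       350.3352
  8     5,062.50     3,927.2261    31,417.8087
  Σ                  4,313.3380    32,913.2754
P = 4,313.3380; D_Mac = 7.63058 half-year periods = 3.81529 yrs; D_mod = 3.81529/(1+0.03225) = 3.69609 yrs.
ΔP/P ≈ -D_mod · Δy = -3.69609 × (-0.024) = +0.088706 = +8.8706%.

+8.871%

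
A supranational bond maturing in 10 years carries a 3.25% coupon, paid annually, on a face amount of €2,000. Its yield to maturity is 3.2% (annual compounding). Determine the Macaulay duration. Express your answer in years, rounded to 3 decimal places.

Periodic yield y = 0.032. Discount each cash flow and weight by its year:
  t   CF        PV=CF/(1+0.032)^t    t·PV
  1        65.00        62.9845        62.9845
  2        65.00        61.0315       122.0630
  3        65.00        59.1390       177.4171
  4        65.00        57.3053       229.2211
  5        65.00        55.5284       277.6418
  6        65.00        53.8066       322.8393
  7        65.00        52.1381       364.9669
  8        65.00        50.5214       404.1716
  9        65.00        48.9549       440.5940
  10    2,065.00     1,507.0341    15,070.3411
  Σ                  2,008.4438    17,472.2405
Price P = Σ PV = 2,008.4438.
Macaulay duration = Σ(t·PV) / P = 17,472.2405 / 2,008.4438 = 8.69939 years.

8.699 years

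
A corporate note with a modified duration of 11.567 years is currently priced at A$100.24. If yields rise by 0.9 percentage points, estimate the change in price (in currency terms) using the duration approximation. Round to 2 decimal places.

Duration approximation: ΔP/P ≈ -D_mod · Δy = -11.567 × (+0.009) = -0.104103.
ΔP ≈ 100.24 × (-0.104103) = -10.43528472.

-A$10.44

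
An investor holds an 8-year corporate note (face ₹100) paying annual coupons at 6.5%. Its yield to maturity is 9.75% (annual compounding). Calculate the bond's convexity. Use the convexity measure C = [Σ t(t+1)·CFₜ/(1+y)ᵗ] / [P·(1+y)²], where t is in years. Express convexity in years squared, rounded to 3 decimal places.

With y = 0.0975:
  t   CF        PV=CF/(1+0.0975)^t    t·PV        t(t+1)·PV
  1         6.50         5.9226         5.9226          11.8451
  2         6.50         5.3964        10.7928          32.3784
  3         6.50         4.9170        14.7510          59.0039
  4         6.50         4.4802        17.9207          89.6036
  5         6.50         4.0822        20.4108         122.4650
  6         6.50         3.7195        22.3171         156.2196
  7         6.50         3.3891        23.7236         189.7884
  8       106.50        50.5957       404.7654       3,642.8885
  Σ                     82.5026       520.6039       4,304.1924
P = 82.5026.
Convexity = Σ t(t+1)·PV / [P·(1+y)²] = 4,304.1924 / (82.5026 × 1.204506) = 43.31270.

43.313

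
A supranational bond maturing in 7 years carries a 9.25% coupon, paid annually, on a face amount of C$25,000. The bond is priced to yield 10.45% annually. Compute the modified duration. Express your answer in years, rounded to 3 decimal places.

4.891 years

Periodic yield y = 0.1045. First find Macaulay duration:
  t   CF        PV=CF/(1+0.1045)^t    t·PV
  1     2,312.50     2,093.7076     2,093.7076
  2     2,312.50     1,895.6157     3,791.2314
  3     2,312.50     1,716.2659     5,148.7978
  4     2,312.50     1,553.8850     6,215.5398
  5     2,312.50     1,406.8673     7,034.3366
  6     2,312.50     1,273.7595     7,642.5567
  7    27,312.50    13,620.7623    95,345.3359
  Σ                 23,560.8632   127,271.5057
P = 23,560.8632; Macaulay duration = 127,271.5057 / 23,560.8632 = 5.40182 years.
Modified duration = D_Mac / (1 + y) = 5.40182 / 1.1045 = 4.89074 years.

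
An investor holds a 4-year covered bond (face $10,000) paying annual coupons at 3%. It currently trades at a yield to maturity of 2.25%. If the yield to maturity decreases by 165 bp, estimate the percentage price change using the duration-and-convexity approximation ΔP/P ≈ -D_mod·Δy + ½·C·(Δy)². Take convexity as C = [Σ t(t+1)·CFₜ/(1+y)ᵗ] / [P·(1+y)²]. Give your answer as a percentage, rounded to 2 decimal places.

With y = 0.0225:
  t   CF        PV=CF/(1+0.0225)^t    t·PV        t(t+1)·PV
  1       300.00       293.3985       293.3985         586.7971
  2       300.00       286.9423       573.8847       1,721.6540
  3       300.00       280.6282       841.8846       3,367.5384
  4    10,300.00     9,422.8865    37,691.5458     188,457.7291
  Σ                 10,283.8555    39,400.7136     194,133.7185
P = 10,283.8555; D_Mac = 3.83132 yrs; D_mod = 3.74701 yrs; C = 18.05587.
Duration effect: -3.74701 × (-0.0165) = +0.061826
Convexity effect: 0.5 × 18.05587 × (-0.0165)² = +0.0024579
ΔP/P ≈ +0.061826 + 0.0024579 = +0.064284 = +6.4284%.

+6.43%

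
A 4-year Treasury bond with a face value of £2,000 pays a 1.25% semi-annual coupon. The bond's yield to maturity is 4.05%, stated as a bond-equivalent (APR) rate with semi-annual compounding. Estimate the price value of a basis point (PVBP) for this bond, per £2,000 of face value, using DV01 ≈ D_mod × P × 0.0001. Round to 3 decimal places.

£0.688

Periodic yield y = 0.02025.
  t   CF        PV=CF/(1+0.02025)^t    t·PV
  1        12.50        12.2519        12.2519
  2        12.50        12.0087        24.0174
  3        12.50        11.7704        35.3111
  4        12.50        11.5368        46.1470
  5        12.50        11.3078        56.5389
  6        12.50        11.0833        66.5000
  7        12.50        10.8634        76.0435
  8     2,012.50     1,714.2851    13,714.2811
  Σ                  1,795.1073    14,031.0909
P = 1,795.1073; D_Mac = 7.81630 half-year periods = 3.90815 yrs; D_mod = 3.83058 yrs.
DV01 ≈ 3.83058 × 1,795.1073 × 0.0001 = 0.687630.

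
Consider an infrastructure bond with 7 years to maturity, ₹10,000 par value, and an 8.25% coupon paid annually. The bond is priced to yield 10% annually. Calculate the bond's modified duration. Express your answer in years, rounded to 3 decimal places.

Periodic yield y = 0.1. First find Macaulay duration:
  t   CF        PV=CF/(1+0.1)^t    t·PV
  1       825.00       750.0000       750.0000
  2       825.00       681.8182     1,363.6364
  3       825.00       619.8347     1,859.5041
  4       825.00       563.4861     2,253.9444
  5       825.00       512.2601     2,561.3005
  6       825.00       465.6910     2,794.1460
  7    10,825.00     5,554.9366    38,884.5564
  Σ                  9,148.0267    50,467.0877
P = 9,148.0267; Macaulay duration = 50,467.0877 / 9,148.0267 = 5.51672 years.
Modified duration = D_Mac / (1 + y) = 5.51672 / 1.1 = 5.01520 years.

5.015 years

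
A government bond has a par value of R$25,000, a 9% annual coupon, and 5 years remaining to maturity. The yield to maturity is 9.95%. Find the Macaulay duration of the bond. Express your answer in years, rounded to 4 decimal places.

4.2243 years

Periodic yield y = 0.0995. Discount each cash flow and weight by its year:
  t   CF        PV=CF/(1+0.0995)^t    t·PV
  1     2,250.00     2,046.3847     2,046.3847
  2     2,250.00     1,861.1957     3,722.3915
  3     2,250.00     1,692.7656     5,078.2967
  4     2,250.00     1,539.5776     6,158.3104
  5    27,250.00    16,958.6133    84,793.0667
  Σ                 24,098.5370   101,798.4500
Price P = Σ PV = 24,098.5370.
Macaulay duration = Σ(t·PV) / P = 101,798.4500 / 24,098.5370 = 4.22426 years.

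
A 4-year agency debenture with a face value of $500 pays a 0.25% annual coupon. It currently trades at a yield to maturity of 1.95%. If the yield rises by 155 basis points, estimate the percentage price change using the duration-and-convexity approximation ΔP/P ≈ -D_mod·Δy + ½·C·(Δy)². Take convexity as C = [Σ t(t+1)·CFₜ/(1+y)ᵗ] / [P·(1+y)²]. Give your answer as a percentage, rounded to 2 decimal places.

-5.83%

With y = 0.0195:
  t   CF        PV=CF/(1+0.0195)^t    t·PV        t(t+1)·PV
  1         1.25         1.2261         1.2261           2.4522
  2         1.25         1.2026         2.4053           7.2158
  3         1.25         1.1796         3.5389          14.1556
  4       501.25       463.9866     1,855.9465       9,279.7326
  Σ                    467.5950     1,863.1168       9,303.5562
P = 467.5950; D_Mac = 3.98447 yrs; D_mod = 3.90826 yrs; C = 19.14277.
Duration effect: -3.90826 × (+0.0155) = -0.060578
Convexity effect: 0.5 × 19.14277 × (0.0155)² = +0.0022995
ΔP/P ≈ -0.060578 + 0.0022995 = -0.058278 = -5.8278%.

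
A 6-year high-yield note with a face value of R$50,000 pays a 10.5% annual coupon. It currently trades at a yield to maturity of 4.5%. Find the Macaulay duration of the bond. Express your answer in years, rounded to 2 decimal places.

Periodic yield y = 0.045. Discount each cash flow and weight by its year:
  t   CF        PV=CF/(1+0.045)^t    t·PV
  1     5,250.00     5,023.9234     5,023.9234
  2     5,250.00     4,807.5822     9,615.1645
  3     5,250.00     4,600.5572    13,801.6715
  4     5,250.00     4,402.4471    17,609.7882
  5     5,250.00     4,212.8680    21,064.3400
  6    55,250.00    42,426.2395   254,557.4372
  Σ                 65,473.6174   321,672.3249
Price P = Σ PV = 65,473.6174.
Macaulay duration = Σ(t·PV) / P = 321,672.3249 / 65,473.6174 = 4.91301 years.

4.91 years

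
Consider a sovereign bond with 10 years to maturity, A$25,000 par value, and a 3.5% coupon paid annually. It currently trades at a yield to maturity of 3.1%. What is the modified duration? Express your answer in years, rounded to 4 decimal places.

Periodic yield y = 0.031. First find Macaulay duration:
  t   CF        PV=CF/(1+0.031)^t    t·PV
  1       875.00       848.6906       848.6906
  2       875.00       823.1723     1,646.3445
  3       875.00       798.4212     2,395.2636
  4       875.00       774.4143     3,097.6574
  5       875.00       751.1293     3,755.6467
  6       875.00       728.5445     4,371.2668
  7       875.00       706.6387     4,946.4706
  8       875.00       685.3915     5,483.1322
  9       875.00       664.7832     5,983.0492
  10   25,875.00    19,067.4978   190,674.9783
  Σ                 25,848.6835   223,202.4999
P = 25,848.6835; Macaulay duration = 223,202.4999 / 25,848.6835 = 8.63497 years.
Modified duration = D_Mac / (1 + y) = 8.63497 / 1.031 = 8.37533 years.

8.3753 years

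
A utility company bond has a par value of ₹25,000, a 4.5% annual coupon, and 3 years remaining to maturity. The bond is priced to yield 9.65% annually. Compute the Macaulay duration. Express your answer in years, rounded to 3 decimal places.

Periodic yield y = 0.0965. Discount each cash flow and weight by its year:
  t   CF        PV=CF/(1+0.0965)^t    t·PV
  1     1,125.00     1,025.9918     1,025.9918
  2     1,125.00       935.6970     1,871.3941
  3    26,125.00    19,816.6569    59,449.9708
  Σ                 21,778.3458    62,347.3567
Price P = Σ PV = 21,778.3458.
Macaulay duration = Σ(t·PV) / P = 62,347.3567 / 21,778.3458 = 2.86281 years.

2.863 years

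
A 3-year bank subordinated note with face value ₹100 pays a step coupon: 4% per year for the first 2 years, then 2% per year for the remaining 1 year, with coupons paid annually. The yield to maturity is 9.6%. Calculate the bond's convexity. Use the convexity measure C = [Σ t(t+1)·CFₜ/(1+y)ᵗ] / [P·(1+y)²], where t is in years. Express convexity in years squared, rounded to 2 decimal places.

With y = 0.096:
  t   CF        PV=CF/(1+0.096)^t    t·PV        t(t+1)·PV
  1         4.00         3.6496         3.6496           7.2993
  2         4.00         3.3300         6.6599          19.9798
  3       102.00        77.4762       232.4287         929.7148
  Σ                     84.4558       242.7383         956.9938
P = 84.4558.
Convexity = Σ t(t+1)·PV / [P·(1+y)²] = 956.9938 / (84.4558 × 1.201216) = 9.43319.

9.43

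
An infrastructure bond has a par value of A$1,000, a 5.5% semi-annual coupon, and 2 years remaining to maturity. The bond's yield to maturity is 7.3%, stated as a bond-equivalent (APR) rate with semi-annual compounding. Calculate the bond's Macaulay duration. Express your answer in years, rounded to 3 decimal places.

Periodic yield y = 0.0365. Discount each cash flow and weight by its period:
  t   CF        PV=CF/(1+0.0365)^t    t·PV
  1        27.50        26.5316        26.5316
  2        27.50        25.5973        51.1946
  3        27.50        24.6959        74.0877
  4     1,027.50       890.2349     3,560.9395
  Σ                    967.0597     3,712.7534
Price P = Σ PV = 967.0597.
Macaulay duration = Σ(t·PV) / P = 3,712.7534 / 967.0597 = 3.83922 half-year periods.
In years: 3.83922 / 2 = 1.91961 years.

1.920 years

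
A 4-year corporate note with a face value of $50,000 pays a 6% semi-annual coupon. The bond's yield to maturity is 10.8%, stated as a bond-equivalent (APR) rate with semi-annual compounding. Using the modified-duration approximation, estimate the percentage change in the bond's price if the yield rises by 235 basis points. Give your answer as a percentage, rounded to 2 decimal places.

-7.97%

Periodic yield y = 0.054. Modified duration first:
  t   CF        PV=CF/(1+0.054)^t    t·PV
  1     1,500.00     1,423.1499     1,423.1499
  2     1,500.00     1,350.2371     2,700.4742
  3     1,500.00     1,281.0599     3,843.1796
  4     1,500.00     1,215.4268     4,861.7073
  5     1,500.00     1,153.1564     5,765.7819
  6     1,500.00     1,094.0763     6,564.4575
  7     1,500.00     1,038.0230     7,266.1611
  8    51,500.00    33,812.8939   270,503.1514
  Σ                 42,368.0233   302,928.0629
P = 42,368.0233; D_Mac = 7.14992 half-year periods = 3.57496 yrs; D_mod = 3.57496/(1+0.054) = 3.39180 yrs.
ΔP/P ≈ -D_mod · Δy = -3.39180 × (+0.0235) = -0.079707 = -7.9707%.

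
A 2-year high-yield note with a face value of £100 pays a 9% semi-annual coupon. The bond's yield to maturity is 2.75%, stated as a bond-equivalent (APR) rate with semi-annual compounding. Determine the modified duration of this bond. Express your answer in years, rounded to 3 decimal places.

Periodic yield y = 0.01375. First find Macaulay duration:
  t   CF        PV=CF/(1+0.01375)^t    t·PV
  1         4.50         4.4390         4.4390
  2         4.50         4.3788         8.7575
  3         4.50         4.3194        12.9581
  4       104.50        98.9448       395.7791
  Σ                    112.0819       421.9336
P = 112.0819; Macaulay duration = 421.9336 / 112.0819 = 3.76451 half-year periods = 1.88226 years.
Modified duration = D_Mac / (1 + y) = 1.88226 / 1.01375 = 1.85673 years.

1.857 years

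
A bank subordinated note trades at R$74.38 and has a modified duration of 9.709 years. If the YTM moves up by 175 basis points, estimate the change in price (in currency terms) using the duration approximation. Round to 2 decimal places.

-R$12.64

Duration approximation: ΔP/P ≈ -D_mod · Δy = -9.709 × (+0.0175) = -0.1699075.
ΔP ≈ 74.38 × (-0.1699075) = -12.63771985.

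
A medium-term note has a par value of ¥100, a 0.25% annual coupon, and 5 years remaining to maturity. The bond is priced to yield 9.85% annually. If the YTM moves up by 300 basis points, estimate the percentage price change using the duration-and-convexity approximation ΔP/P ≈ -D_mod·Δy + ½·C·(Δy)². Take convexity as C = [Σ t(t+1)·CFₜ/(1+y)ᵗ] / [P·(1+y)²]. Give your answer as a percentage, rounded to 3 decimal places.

With y = 0.0985:
  t   CF        PV=CF/(1+0.0985)^t    t·PV        t(t+1)·PV
  1         0.25         0.2276         0.2276           0.4552
  2         0.25         0.2072         0.4144           1.2431
  3         0.25         0.1886         0.5658           2.2632
  4         0.25         0.1717         0.6868           3.4338
  5       100.25        62.6735       313.3676       1,880.2055
  Σ                     63.4686       315.2621       1,887.6007
P = 63.4686; D_Mac = 4.96722 yrs; D_mod = 4.52182 yrs; C = 24.64628.
Duration effect: -4.52182 × (+0.03) = -0.135655
Convexity effect: 0.5 × 24.64628 × (0.03)² = +0.0110908
ΔP/P ≈ -0.135655 + 0.0110908 = -0.124564 = -12.4564%.

-12.456%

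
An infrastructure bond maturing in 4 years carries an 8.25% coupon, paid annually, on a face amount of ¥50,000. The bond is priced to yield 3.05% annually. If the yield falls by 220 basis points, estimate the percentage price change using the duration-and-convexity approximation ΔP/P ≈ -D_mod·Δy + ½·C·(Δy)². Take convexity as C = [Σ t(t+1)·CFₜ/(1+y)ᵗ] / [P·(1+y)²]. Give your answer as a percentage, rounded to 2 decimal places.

With y = 0.0305:
  t   CF        PV=CF/(1+0.0305)^t    t·PV        t(t+1)·PV
  1     4,125.00     4,002.9112     4,002.9112       8,005.8224
  2     4,125.00     3,884.4359     7,768.8718      23,306.6155
  3     4,125.00     3,769.4672    11,308.4015      45,233.6060
  4    54,125.00    47,996.0973   191,984.3891     959,921.9456
  Σ                 59,652.9116   215,064.5736   1,036,467.9895
P = 59,652.9116; D_Mac = 3.60527 yrs; D_mod = 3.49856 yrs; C = 16.36169.
Duration effect: -3.49856 × (-0.022) = +0.076968
Convexity effect: 0.5 × 16.36169 × (-0.022)² = +0.0039595
ΔP/P ≈ +0.076968 + 0.0039595 = +0.080928 = +8.0928%.

+8.09%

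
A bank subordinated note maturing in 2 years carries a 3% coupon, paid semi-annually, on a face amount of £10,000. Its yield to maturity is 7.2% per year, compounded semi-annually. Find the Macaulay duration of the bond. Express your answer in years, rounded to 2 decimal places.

1.95 years

Periodic yield y = 0.036. Discount each cash flow and weight by its period:
  t   CF        PV=CF/(1+0.036)^t    t·PV
  1       150.00       144.7876       144.7876
  2       150.00       139.7564       279.5128
  3       150.00       134.9000       404.7000
  4    10,150.00     8,811.0369    35,244.1476
  Σ                  9,230.4810    36,073.1482
Price P = Σ PV = 9,230.4810.
Macaulay duration = Σ(t·PV) / P = 36,073.1482 / 9,230.4810 = 3.90805 half-year periods.
In years: 3.90805 / 2 = 1.95402 years.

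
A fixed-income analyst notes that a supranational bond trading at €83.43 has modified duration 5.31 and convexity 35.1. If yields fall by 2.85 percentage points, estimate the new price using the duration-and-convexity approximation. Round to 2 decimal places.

Duration effect: -D_mod·Δy = -5.31 × (-0.0285) = +0.151335
Convexity effect: ½·C·(Δy)² = 0.5 × 35.1 × (-0.0285)² = +0.0142549875
ΔP/P ≈ +0.151335 + 0.0142549875 = +0.1655899875
New price ≈ 83.43 × (1 + 0.1655899875) = 97.245172657125.

€97.25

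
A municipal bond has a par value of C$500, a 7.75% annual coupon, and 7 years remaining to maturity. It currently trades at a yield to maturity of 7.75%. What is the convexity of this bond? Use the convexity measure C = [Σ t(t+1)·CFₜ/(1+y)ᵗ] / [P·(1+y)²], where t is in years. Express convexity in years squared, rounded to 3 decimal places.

36.091

With y = 0.0775:
  t   CF        PV=CF/(1+0.0775)^t    t·PV        t(t+1)·PV
  1        38.75        35.9629        35.9629          71.9258
  2        38.75        33.3762        66.7524         200.2573
  3        38.75        30.9756        92.9268         371.7073
  4        38.75        28.7477       114.9907         574.9533
  5        38.75        26.6800       133.3998         800.3991
  6        38.75        24.7610       148.5659       1,039.9616
  7       538.75       319.4967     2,236.4767      17,891.8133
  Σ                    500.0000     2,829.0753      20,951.0177
P = 500.0000.
Convexity = Σ t(t+1)·PV / [P·(1+y)²] = 20,951.0177 / (500.0000 × 1.161006) = 36.09114.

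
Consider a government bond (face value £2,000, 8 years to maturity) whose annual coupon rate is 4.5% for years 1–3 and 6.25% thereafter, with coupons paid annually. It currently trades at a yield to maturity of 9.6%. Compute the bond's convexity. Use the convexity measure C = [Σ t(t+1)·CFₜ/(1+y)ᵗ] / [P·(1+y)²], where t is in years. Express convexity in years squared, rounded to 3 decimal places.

With y = 0.096:
  t   CF        PV=CF/(1+0.096)^t    t·PV        t(t+1)·PV
  1        90.00        82.1168        82.1168         164.2336
  2        90.00        74.9241       149.8482         449.5445
  3        90.00        68.3614       205.0842         820.3366
  4       125.00        86.6299       346.5196       1,732.5979
  5       125.00        79.0419       395.2094       2,371.2563
  6       125.00        72.1185       432.7110       3,028.9770
  7       125.00        65.8016       460.6109       3,684.8869
  8     2,125.00     1,020.6445     8,165.1560      73,486.4043
  Σ                  1,549.6386    10,237.2560      85,738.2371
P = 1,549.6386.
Convexity = Σ t(t+1)·PV / [P·(1+y)²] = 85,738.2371 / (1,549.6386 × 1.201216) = 46.05990.

46.060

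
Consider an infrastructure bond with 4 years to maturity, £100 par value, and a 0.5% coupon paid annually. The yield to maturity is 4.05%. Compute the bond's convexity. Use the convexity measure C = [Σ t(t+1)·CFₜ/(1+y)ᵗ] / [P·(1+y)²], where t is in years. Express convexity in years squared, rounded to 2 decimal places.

18.28

With y = 0.0405:
  t   CF        PV=CF/(1+0.0405)^t    t·PV        t(t+1)·PV
  1         0.50         0.4805         0.4805           0.9611
  2         0.50         0.4618         0.9237           2.7710
  3         0.50         0.4439         1.3316           5.3263
  4       100.50        85.7428       342.9712       1,714.8562
  Σ                     87.1290       345.7070       1,723.9146
P = 87.1290.
Convexity = Σ t(t+1)·PV / [P·(1+y)²] = 1,723.9146 / (87.1290 × 1.082640) = 18.27547.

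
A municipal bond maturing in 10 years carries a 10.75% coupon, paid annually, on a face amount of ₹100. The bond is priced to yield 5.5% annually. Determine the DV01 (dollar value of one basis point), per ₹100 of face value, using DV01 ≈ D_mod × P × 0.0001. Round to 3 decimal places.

₹0.094

Periodic yield y = 0.055.
  t   CF        PV=CF/(1+0.055)^t    t·PV
  1        10.75        10.1896        10.1896
  2        10.75         9.6584        19.3167
  3        10.75         9.1548        27.4645
  4        10.75         8.6776        34.7103
  5        10.75         8.2252        41.1260
  6        10.75         7.7964        46.7784
  7        10.75         7.3899        51.7296
  8        10.75         7.0047        56.0375
  9        10.75         6.6395        59.7556
  10      110.75        64.8364       648.3644
  Σ                    139.5725       995.4726
P = 139.5725; D_Mac = 7.13230 yrs; D_mod = 6.76047 yrs.
DV01 ≈ 6.76047 × 139.5725 × 0.0001 = 0.094358.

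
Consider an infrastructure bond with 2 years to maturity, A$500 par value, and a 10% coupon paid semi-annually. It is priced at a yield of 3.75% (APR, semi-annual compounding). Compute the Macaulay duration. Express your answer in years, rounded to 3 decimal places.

1.870 years

Periodic yield y = 0.01875. Discount each cash flow and weight by its period:
  t   CF        PV=CF/(1+0.01875)^t    t·PV
  1        25.00        24.5399        24.5399
  2        25.00        24.0882        48.1764
  3        25.00        23.6449        70.9346
  4       525.00       487.4037     1,949.6148
  Σ                    559.6767     2,093.2657
Price P = Σ PV = 559.6767.
Macaulay duration = Σ(t·PV) / P = 2,093.2657 / 559.6767 = 3.74013 half-year periods.
In years: 3.74013 / 2 = 1.87007 years.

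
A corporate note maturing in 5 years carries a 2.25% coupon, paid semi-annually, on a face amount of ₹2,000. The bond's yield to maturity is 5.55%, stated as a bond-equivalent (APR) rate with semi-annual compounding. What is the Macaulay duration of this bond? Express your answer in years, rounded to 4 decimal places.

Periodic yield y = 0.02775. Discount each cash flow and weight by its period:
  t   CF        PV=CF/(1+0.02775)^t    t·PV
  1        22.50        21.8925        21.8925
  2        22.50        21.3014        42.6027
  3        22.50        20.7262        62.1787
  4        22.50        20.1666        80.6664
  5        22.50        19.6221        98.1104
  6        22.50        19.0923       114.5536
  7        22.50        18.5768       130.0374
  8        22.50        18.0752       144.6014
  9        22.50        17.5871       158.2842
  10    2,022.50     1,538.2031    15,382.0308
  Σ                  1,715.2432    16,234.9581
Price P = Σ PV = 1,715.2432.
Macaulay duration = Σ(t·PV) / P = 16,234.9581 / 1,715.2432 = 9.46511 half-year periods.
In years: 9.46511 / 2 = 4.73255 years.

4.7326 years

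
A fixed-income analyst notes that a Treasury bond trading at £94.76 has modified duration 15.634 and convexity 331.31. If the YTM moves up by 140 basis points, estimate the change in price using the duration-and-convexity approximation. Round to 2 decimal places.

Duration effect: -D_mod·Δy = -15.634 × (+0.014) = -0.218876
Convexity effect: ½·C·(Δy)² = 0.5 × 331.31 × (0.014)² = +0.03246838
ΔP/P ≈ -0.218876 + 0.03246838 = -0.18640762
ΔP ≈ 94.76 × (-0.18640762) = -17.6639860712.

-£17.66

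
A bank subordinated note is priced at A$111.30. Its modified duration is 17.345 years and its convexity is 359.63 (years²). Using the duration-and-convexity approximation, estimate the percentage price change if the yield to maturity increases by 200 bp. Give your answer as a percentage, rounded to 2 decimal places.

-27.50%

Duration effect: -D_mod·Δy = -17.345 × (+0.02) = -0.346900
Convexity effect: ½·C·(Δy)² = 0.5 × 359.63 × (0.02)² = +0.0719260
ΔP/P ≈ -0.346900 + 0.0719260 = -0.274974
= -27.4974%.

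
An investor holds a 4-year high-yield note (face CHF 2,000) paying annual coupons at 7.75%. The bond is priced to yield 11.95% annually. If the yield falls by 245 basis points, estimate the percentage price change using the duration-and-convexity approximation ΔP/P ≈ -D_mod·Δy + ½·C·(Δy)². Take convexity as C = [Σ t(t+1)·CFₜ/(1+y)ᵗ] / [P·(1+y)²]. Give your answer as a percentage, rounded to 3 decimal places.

With y = 0.1195:
  t   CF        PV=CF/(1+0.1195)^t    t·PV        t(t+1)·PV
  1       155.00       138.4547       138.4547         276.9093
  2       155.00       123.6755       247.3509         742.0527
  3       155.00       110.4738       331.4215       1,325.6859
  4     2,155.00     1,371.9898     5,487.9592      27,439.7960
  Σ                  1,744.5937     6,205.1863      29,784.4440
P = 1,744.5937; D_Mac = 3.55681 yrs; D_mod = 3.17714 yrs; C = 13.62219.
Duration effect: -3.17714 × (-0.0245) = +0.077840
Convexity effect: 0.5 × 13.62219 × (-0.0245)² = +0.0040884
ΔP/P ≈ +0.077840 + 0.0040884 = +0.081928 = +8.1928%.

+8.193%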